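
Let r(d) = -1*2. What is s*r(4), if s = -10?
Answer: 20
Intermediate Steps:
r(d) = -2
s*r(4) = -10*(-2) = 20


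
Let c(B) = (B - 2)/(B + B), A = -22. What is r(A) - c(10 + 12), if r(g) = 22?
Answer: 237/11 ≈ 21.545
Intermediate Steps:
c(B) = (-2 + B)/(2*B) (c(B) = (-2 + B)/((2*B)) = (-2 + B)*(1/(2*B)) = (-2 + B)/(2*B))
r(A) - c(10 + 12) = 22 - (-2 + (10 + 12))/(2*(10 + 12)) = 22 - (-2 + 22)/(2*22) = 22 - 20/(2*22) = 22 - 1*5/11 = 22 - 5/11 = 237/11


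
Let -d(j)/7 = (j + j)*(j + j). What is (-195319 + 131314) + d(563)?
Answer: -8939137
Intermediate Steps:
d(j) = -28*j² (d(j) = -7*(j + j)*(j + j) = -7*2*j*2*j = -28*j²)
(-195319 + 131314) + d(563) = (-195319 + 131314) - 28*563² = -64005 - 28*316969 = -64005 - 8875132 = -8939137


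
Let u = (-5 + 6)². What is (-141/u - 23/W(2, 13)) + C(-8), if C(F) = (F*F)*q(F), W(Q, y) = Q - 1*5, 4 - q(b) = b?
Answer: 1904/3 ≈ 634.67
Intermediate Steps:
q(b) = 4 - b
W(Q, y) = -5 + Q (W(Q, y) = Q - 5 = -5 + Q)
u = 1 (u = 1² = 1)
C(F) = F²*(4 - F) (C(F) = (F*F)*(4 - F) = F²*(4 - F))
(-141/u - 23/W(2, 13)) + C(-8) = (-141/1 - 23/(-5 + 2)) + (-8)²*(4 - 1*(-8)) = (-141*1 - 23/(-3)) + 64*(4 + 8) = (-141 - 23*(-⅓)) + 64*12 = (-141 + 23/3) + 768 = -400/3 + 768 = 1904/3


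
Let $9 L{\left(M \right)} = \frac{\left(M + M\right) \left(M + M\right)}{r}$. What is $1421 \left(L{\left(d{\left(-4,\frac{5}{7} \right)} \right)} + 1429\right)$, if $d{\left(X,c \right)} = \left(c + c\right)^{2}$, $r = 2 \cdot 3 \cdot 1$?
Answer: $\frac{2687075707}{1323} \approx 2.031 \cdot 10^{6}$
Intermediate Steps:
$r = 6$ ($r = 6 \cdot 1 = 6$)
$d{\left(X,c \right)} = 4 c^{2}$ ($d{\left(X,c \right)} = \left(2 c\right)^{2} = 4 c^{2}$)
$L{\left(M \right)} = \frac{2 M^{2}}{27}$ ($L{\left(M \right)} = \frac{\left(M + M\right) \left(M + M\right) \frac{1}{6}}{9} = \frac{2 M 2 M \frac{1}{6}}{9} = \frac{4 M^{2} \cdot \frac{1}{6}}{9} = \frac{\frac{2}{3} M^{2}}{9} = \frac{2 M^{2}}{27}$)
$1421 \left(L{\left(d{\left(-4,\frac{5}{7} \right)} \right)} + 1429\right) = 1421 \left(\frac{2 \left(4 \left(\frac{5}{7}\right)^{2}\right)^{2}}{27} + 1429\right) = 1421 \left(\frac{2 \left(4 \cdot \frac{25}{49}\right)^{2}}{27} + 1429\right) = 1421 \left(\frac{2 \left(\frac{100}{49}\right)^{2}}{27} + 1429\right) = 1421 \left(\frac{2}{27} \cdot \frac{10000}{2401} + 1429\right) = 1421 \left(\frac{20000}{64827} + 1429\right) = 1421 \cdot \frac{92657783}{64827} = \frac{2687075707}{1323}$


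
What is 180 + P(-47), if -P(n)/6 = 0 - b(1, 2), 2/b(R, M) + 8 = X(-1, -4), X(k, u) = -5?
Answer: 2328/13 ≈ 179.08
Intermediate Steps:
b(R, M) = -2/13 (b(R, M) = 2/(-8 - 5) = 2/(-13) = 2*(-1/13) = -2/13)
P(n) = -12/13 (P(n) = -6*(0 - 1*(-2/13)) = -6*(0 + 2/13) = -6*2/13 = -12/13)
180 + P(-47) = 180 - 12/13 = 2328/13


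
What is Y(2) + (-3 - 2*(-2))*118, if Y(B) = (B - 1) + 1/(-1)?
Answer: 118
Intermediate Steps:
Y(B) = -2 + B (Y(B) = (-1 + B) - 1 = -2 + B)
Y(2) + (-3 - 2*(-2))*118 = (-2 + 2) + (-3 - 2*(-2))*118 = 0 + (-3 + 4)*118 = 0 + 1*118 = 0 + 118 = 118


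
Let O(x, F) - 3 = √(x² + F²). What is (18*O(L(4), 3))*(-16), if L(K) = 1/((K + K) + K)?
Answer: -864 - 24*√1297 ≈ -1728.3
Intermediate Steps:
L(K) = 1/(3*K) (L(K) = 1/(2*K + K) = 1/(3*K))
O(x, F) = 3 + √(F² + x²) (O(x, F) = 3 + √(x² + F²) = 3 + √(F² + x²))
(18*O(L(4), 3))*(-16) = (18*(3 + √(3² + ((⅓)/4)²)))*(-16) = (18*(3 + √(9 + ((⅓)*(¼))²)))*(-16) = (18*(3 + √(9 + (1/12)²)))*(-16) = (18*(3 + √(9 + 1/144)))*(-16) = (18*(3 + √(1297/144)))*(-16) = (18*(3 + √1297/12))*(-16) = (54 + 3*√1297/2)*(-16) = -864 - 24*√1297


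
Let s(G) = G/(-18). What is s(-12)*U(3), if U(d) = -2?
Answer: -4/3 ≈ -1.3333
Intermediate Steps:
s(G) = -G/18 (s(G) = G*(-1/18) = -G/18)
s(-12)*U(3) = -1/18*(-12)*(-2) = (⅔)*(-2) = -4/3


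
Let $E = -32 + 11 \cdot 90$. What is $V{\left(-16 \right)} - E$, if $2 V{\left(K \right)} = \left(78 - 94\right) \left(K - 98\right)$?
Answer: $-46$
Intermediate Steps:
$E = 958$ ($E = -32 + 990 = 958$)
$V{\left(K \right)} = 784 - 8 K$ ($V{\left(K \right)} = \frac{\left(78 - 94\right) \left(K - 98\right)}{2} = \frac{\left(-16\right) \left(-98 + K\right)}{2} = \frac{1568 - 16 K}{2} = 784 - 8 K$)
$V{\left(-16 \right)} - E = \left(784 - -128\right) - 958 = \left(784 + 128\right) - 958 = 912 - 958 = -46$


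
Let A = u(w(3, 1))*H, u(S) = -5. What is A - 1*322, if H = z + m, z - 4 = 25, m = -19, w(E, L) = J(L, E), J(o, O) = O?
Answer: -372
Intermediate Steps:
w(E, L) = E
z = 29 (z = 4 + 25 = 29)
H = 10 (H = 29 - 19 = 10)
A = -50 (A = -5*10 = -50)
A - 1*322 = -50 - 1*322 = -50 - 322 = -372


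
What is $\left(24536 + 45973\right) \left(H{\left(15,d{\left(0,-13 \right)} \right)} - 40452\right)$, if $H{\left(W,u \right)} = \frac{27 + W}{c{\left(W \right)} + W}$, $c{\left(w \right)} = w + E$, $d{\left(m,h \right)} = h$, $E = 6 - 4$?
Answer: $- \frac{45634200399}{16} \approx -2.8521 \cdot 10^{9}$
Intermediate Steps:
$E = 2$
$c{\left(w \right)} = 2 + w$ ($c{\left(w \right)} = w + 2 = 2 + w$)
$H{\left(W,u \right)} = \frac{27 + W}{2 + 2 W}$ ($H{\left(W,u \right)} = \frac{27 + W}{\left(2 + W\right) + W} = \frac{27 + W}{2 + 2 W}$)
$\left(24536 + 45973\right) \left(H{\left(15,d{\left(0,-13 \right)} \right)} - 40452\right) = \left(24536 + 45973\right) \left(\frac{27 + 15}{2 \left(1 + 15\right)} - 40452\right) = 70509 \left(\frac{1}{2} \cdot \frac{1}{16} \cdot 42 - 40452\right) = 70509 \left(\frac{21}{16} - 40452\right) = 70509 \left(- \frac{647211}{16}\right) = - \frac{45634200399}{16}$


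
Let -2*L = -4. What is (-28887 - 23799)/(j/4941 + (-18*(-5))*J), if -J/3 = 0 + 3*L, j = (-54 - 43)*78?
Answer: 43386921/1335331 ≈ 32.492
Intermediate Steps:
L = 2 (L = -½*(-4) = 2)
j = -7566 (j = -97*78 = -7566)
J = -18 (J = -3*(0 + 3*2) = -3*(0 + 6) = -3*6 = -18)
(-28887 - 23799)/(j/4941 + (-18*(-5))*J) = (-28887 - 23799)/(-7566/4941 - 18*(-5)*(-18)) = -52686/(-7566*1/4941 + 90*(-18)) = -52686/(-2522/1647 - 1620) = -52686/(-2670662/1647) = -52686*(-1647/2670662) = 43386921/1335331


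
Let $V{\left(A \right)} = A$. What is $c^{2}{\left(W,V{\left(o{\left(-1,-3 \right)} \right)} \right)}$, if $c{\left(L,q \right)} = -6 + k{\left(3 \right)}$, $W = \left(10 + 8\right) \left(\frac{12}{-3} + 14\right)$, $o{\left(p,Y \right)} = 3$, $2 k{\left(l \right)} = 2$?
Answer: $25$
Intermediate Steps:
$k{\left(l \right)} = 1$ ($k{\left(l \right)} = \frac{1}{2} \cdot 2 = 1$)
$W = 180$ ($W = 18 \left(12 \left(- \frac{1}{3}\right) + 14\right) = 18 \left(-4 + 14\right) = 18 \cdot 10 = 180$)
$c{\left(L,q \right)} = -5$ ($c{\left(L,q \right)} = -6 + 1 = -5$)
$c^{2}{\left(W,V{\left(o{\left(-1,-3 \right)} \right)} \right)} = \left(-5\right)^{2} = 25$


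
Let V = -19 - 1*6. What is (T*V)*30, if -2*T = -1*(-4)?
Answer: 1500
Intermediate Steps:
V = -25 (V = -19 - 6 = -25)
T = -2 (T = -(-1)*(-4)/2 = -½*4 = -2)
(T*V)*30 = -2*(-25)*30 = 50*30 = 1500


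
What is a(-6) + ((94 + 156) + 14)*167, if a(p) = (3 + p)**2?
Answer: 44097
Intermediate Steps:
a(-6) + ((94 + 156) + 14)*167 = (3 - 6)**2 + ((94 + 156) + 14)*167 = (-3)**2 + (250 + 14)*167 = 9 + 264*167 = 9 + 44088 = 44097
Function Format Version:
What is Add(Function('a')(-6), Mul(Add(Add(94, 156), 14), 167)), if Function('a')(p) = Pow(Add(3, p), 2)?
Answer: 44097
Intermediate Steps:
Add(Function('a')(-6), Mul(Add(Add(94, 156), 14), 167)) = Add(Pow(Add(3, -6), 2), Mul(Add(Add(94, 156), 14), 167)) = Add(Pow(-3, 2), Mul(Add(250, 14), 167)) = Add(9, Mul(264, 167)) = Add(9, 44088) = 44097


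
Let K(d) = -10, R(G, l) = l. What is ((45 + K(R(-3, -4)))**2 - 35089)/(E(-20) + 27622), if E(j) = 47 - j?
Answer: -33864/27689 ≈ -1.2230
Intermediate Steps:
((45 + K(R(-3, -4)))**2 - 35089)/(E(-20) + 27622) = ((45 - 10)**2 - 35089)/((47 - 1*(-20)) + 27622) = (35**2 - 35089)/((47 + 20) + 27622) = (1225 - 35089)/(67 + 27622) = -33864/27689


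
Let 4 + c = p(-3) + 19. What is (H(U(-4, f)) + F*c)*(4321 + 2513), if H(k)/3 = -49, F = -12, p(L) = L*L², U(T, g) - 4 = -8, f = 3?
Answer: -20502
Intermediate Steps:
U(T, g) = -4 (U(T, g) = 4 - 8 = -4)
p(L) = L³
H(k) = -147 (H(k) = 3*(-49) = -147)
c = -12 (c = -4 + ((-3)³ + 19) = -4 + (-27 + 19) = -4 - 8 = -12)
(H(U(-4, f)) + F*c)*(4321 + 2513) = (-147 - 12*(-12))*(4321 + 2513) = (-147 + 144)*6834 = -3*6834 = -20502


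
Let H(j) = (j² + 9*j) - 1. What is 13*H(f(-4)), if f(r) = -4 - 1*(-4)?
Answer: -13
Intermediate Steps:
f(r) = 0 (f(r) = -4 + 4 = 0)
H(j) = -1 + j² + 9*j
13*H(f(-4)) = 13*(-1 + 0² + 9*0) = 13*(-1 + 0 + 0) = 13*(-1) = -13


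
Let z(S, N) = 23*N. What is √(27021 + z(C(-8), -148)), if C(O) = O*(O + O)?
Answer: √23617 ≈ 153.68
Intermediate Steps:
C(O) = 2*O² (C(O) = O*(2*O) = 2*O²)
√(27021 + z(C(-8), -148)) = √(27021 + 23*(-148)) = √(27021 - 3404) = √23617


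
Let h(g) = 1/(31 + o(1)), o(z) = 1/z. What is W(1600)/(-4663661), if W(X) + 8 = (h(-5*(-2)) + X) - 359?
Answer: -2321/8778656 ≈ -0.00026439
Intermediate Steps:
h(g) = 1/32 (h(g) = 1/(31 + 1/1) = 1/(31 + 1) = 1/32)
W(X) = -11743/32 + X (W(X) = -8 + ((1/32 + X) - 359) = -8 + (-11487/32 + X) = -11743/32 + X)
W(1600)/(-4663661) = (-11743/32 + 1600)/(-4663661) = (39457/32)*(-1/4663661) = -2321/8778656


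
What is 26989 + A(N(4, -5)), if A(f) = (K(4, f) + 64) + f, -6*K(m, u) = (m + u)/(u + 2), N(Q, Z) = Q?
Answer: 243511/9 ≈ 27057.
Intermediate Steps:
K(m, u) = -(m + u)/(6*(2 + u)) (K(m, u) = -(m + u)/(6*(u + 2)) = -(m + u)/(6*(2 + u)))
A(f) = 64 + f + (-4 - f)/(6*(2 + f)) (A(f) = ((-1*4 - f)/(6*(2 + f)) + 64) + f = ((-4 - f)/(6*(2 + f)) + 64) + f = (64 + (-4 - f)/(6*(2 + f))) + f = 64 + f + (-4 - f)/(6*(2 + f)))
26989 + A(N(4, -5)) = 26989 + (764 + 6*4² + 395*4)/(6*(2 + 4)) = 26989 + (⅙)*(764 + 6*16 + 1580)/6 = 26989 + (⅙)*(⅙)*(764 + 96 + 1580) = 26989 + (⅙)*(⅙)*2440 = 26989 + 610/9 = 243511/9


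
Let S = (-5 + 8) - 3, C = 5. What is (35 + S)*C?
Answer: 175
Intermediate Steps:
S = 0 (S = 3 - 3 = 0)
(35 + S)*C = (35 + 0)*5 = 35*5 = 175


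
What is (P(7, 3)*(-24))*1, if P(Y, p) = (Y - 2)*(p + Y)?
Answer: -1200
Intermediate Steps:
P(Y, p) = (-2 + Y)*(Y + p)
(P(7, 3)*(-24))*1 = ((7**2 - 2*7 - 2*3 + 7*3)*(-24))*1 = ((49 - 14 - 6 + 21)*(-24))*1 = (50*(-24))*1 = -1200*1 = -1200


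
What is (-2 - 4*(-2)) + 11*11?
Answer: 127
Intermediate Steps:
(-2 - 4*(-2)) + 11*11 = (-2 + 8) + 121 = 6 + 121 = 127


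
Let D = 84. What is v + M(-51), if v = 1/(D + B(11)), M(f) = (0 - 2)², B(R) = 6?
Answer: 361/90 ≈ 4.0111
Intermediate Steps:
M(f) = 4 (M(f) = (-2)² = 4)
v = 1/90 (v = 1/(84 + 6) = 1/90 ≈ 0.011111)
v + M(-51) = 1/90 + 4 = 361/90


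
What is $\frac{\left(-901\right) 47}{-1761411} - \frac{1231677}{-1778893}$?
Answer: $\frac{2244820198118}{3133361698023} \approx 0.71643$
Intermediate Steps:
$\frac{\left(-901\right) 47}{-1761411} - \frac{1231677}{-1778893} = \left(-42347\right) \left(- \frac{1}{1761411}\right) - - \frac{1231677}{1778893} = \frac{42347}{1761411} + \frac{1231677}{1778893} = \frac{2244820198118}{3133361698023}$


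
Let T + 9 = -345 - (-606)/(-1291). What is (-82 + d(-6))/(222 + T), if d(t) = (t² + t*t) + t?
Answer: 10328/85509 ≈ 0.12078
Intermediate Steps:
T = -457620/1291 (T = -9 + (-345 - (-606)/(-1291)) = -9 + (-345 - (-606)*(-1)/1291) = -9 + (-345 - 1*606/1291) = -9 + (-345 - 606/1291) = -9 - 446001/1291 = -457620/1291 ≈ -354.47)
d(t) = t + 2*t² (d(t) = (t² + t²) + t = 2*t² + t = t + 2*t²)
(-82 + d(-6))/(222 + T) = (-82 - 6*(1 + 2*(-6)))/(222 - 457620/1291) = (-82 - 6*(1 - 12))/(-171018/1291) = (-82 - 6*(-11))*(-1291/171018) = (-82 + 66)*(-1291/171018) = -16*(-1291/171018) = 10328/85509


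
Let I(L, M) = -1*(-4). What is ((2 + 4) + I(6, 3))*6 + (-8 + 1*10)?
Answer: 62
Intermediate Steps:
I(L, M) = 4
((2 + 4) + I(6, 3))*6 + (-8 + 1*10) = ((2 + 4) + 4)*6 + (-8 + 1*10) = (6 + 4)*6 + (-8 + 10) = 10*6 + 2 = 60 + 2 = 62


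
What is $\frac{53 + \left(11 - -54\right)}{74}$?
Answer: $\frac{59}{37} \approx 1.5946$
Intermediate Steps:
$\frac{53 + \left(11 - -54\right)}{74} = \frac{53 + \left(11 + 54\right)}{74} = \frac{53 + 65}{74} = \frac{1}{74} \cdot 118 = \frac{59}{37}$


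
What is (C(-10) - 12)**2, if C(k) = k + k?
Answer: 1024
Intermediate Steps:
C(k) = 2*k
(C(-10) - 12)**2 = (2*(-10) - 12)**2 = (-20 - 12)**2 = (-32)**2 = 1024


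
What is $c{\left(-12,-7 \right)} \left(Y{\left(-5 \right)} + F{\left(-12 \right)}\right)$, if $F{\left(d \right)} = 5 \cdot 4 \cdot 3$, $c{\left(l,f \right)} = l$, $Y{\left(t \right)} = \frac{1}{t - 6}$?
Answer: $- \frac{7908}{11} \approx -718.91$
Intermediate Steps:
$Y{\left(t \right)} = \frac{1}{-6 + t}$
$F{\left(d \right)} = 60$ ($F{\left(d \right)} = 20 \cdot 3 = 60$)
$c{\left(-12,-7 \right)} \left(Y{\left(-5 \right)} + F{\left(-12 \right)}\right) = - 12 \left(\frac{1}{-6 - 5} + 60\right) = - 12 \left(\frac{1}{-11} + 60\right) = - 12 \left(- \frac{1}{11} + 60\right) = \left(-12\right) \frac{659}{11} = - \frac{7908}{11}$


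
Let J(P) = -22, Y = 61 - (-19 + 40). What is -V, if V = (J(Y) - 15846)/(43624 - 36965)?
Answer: 15868/6659 ≈ 2.3829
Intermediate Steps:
Y = 40 (Y = 61 - 1*21 = 61 - 21 = 40)
V = -15868/6659 (V = (-22 - 15846)/(43624 - 36965) = -15868/6659 ≈ -2.3829)
-V = -1*(-15868/6659) = 15868/6659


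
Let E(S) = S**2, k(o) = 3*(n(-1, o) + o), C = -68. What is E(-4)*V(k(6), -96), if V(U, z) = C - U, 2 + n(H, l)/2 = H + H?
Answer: -992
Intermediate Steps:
n(H, l) = -4 + 4*H (n(H, l) = -4 + 2*(H + H) = -4 + 2*(2*H) = -4 + 4*H)
k(o) = -24 + 3*o (k(o) = 3*((-4 + 4*(-1)) + o) = 3*((-4 - 4) + o) = 3*(-8 + o) = -24 + 3*o)
V(U, z) = -68 - U
E(-4)*V(k(6), -96) = (-4)**2*(-68 - (-24 + 3*6)) = 16*(-68 - (-24 + 18)) = 16*(-68 - 1*(-6)) = 16*(-68 + 6) = 16*(-62) = -992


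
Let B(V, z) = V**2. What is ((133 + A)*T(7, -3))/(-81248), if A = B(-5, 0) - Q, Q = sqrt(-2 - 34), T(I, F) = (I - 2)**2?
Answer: -1975/40624 + 75*I/40624 ≈ -0.048617 + 0.0018462*I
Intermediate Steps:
T(I, F) = (-2 + I)**2
Q = 6*I (Q = sqrt(-36) = 6*I ≈ 6.0*I)
A = 25 - 6*I (A = (-5)**2 - 6*I = 25 - 6*I ≈ 25.0 - 6.0*I)
((133 + A)*T(7, -3))/(-81248) = ((133 + (25 - 6*I))*(-2 + 7)**2)/(-81248) = ((158 - 6*I)*5**2)*(-1/81248) = ((158 - 6*I)*25)*(-1/81248) = (3950 - 150*I)*(-1/81248) = -1975/40624 + 75*I/40624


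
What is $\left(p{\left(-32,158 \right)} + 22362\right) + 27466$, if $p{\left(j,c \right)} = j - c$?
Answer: $49638$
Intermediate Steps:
$\left(p{\left(-32,158 \right)} + 22362\right) + 27466 = \left(\left(-32 - 158\right) + 22362\right) + 27466 = \left(-190 + 22362\right) + 27466 = 22172 + 27466 = 49638$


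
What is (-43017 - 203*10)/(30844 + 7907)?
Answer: -45047/38751 ≈ -1.1625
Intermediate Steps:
(-43017 - 203*10)/(30844 + 7907) = (-43017 - 2030)/38751 = -45047*1/38751 = -45047/38751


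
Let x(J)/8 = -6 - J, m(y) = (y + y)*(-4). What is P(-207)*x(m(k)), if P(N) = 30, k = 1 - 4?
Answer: -7200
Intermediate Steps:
k = -3
m(y) = -8*y (m(y) = (2*y)*(-4) = -8*y)
x(J) = -48 - 8*J (x(J) = 8*(-6 - J) = -48 - 8*J)
P(-207)*x(m(k)) = 30*(-48 - (-64)*(-3)) = 30*(-48 - 8*24) = 30*(-48 - 192) = 30*(-240) = -7200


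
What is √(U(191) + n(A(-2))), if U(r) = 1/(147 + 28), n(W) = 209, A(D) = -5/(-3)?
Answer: 12*√1778/35 ≈ 14.457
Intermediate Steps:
A(D) = 5/3 (A(D) = -5*(-⅓) = 5/3)
U(r) = 1/175
√(U(191) + n(A(-2))) = √(1/175 + 209) = √(36576/175) = 12*√1778/35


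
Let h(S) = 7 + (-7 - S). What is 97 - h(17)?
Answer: 114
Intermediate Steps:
h(S) = -S
97 - h(17) = 97 - (-1)*17 = 97 - 1*(-17) = 97 + 17 = 114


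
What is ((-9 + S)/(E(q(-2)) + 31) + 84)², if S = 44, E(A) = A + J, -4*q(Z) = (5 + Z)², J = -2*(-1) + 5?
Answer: 147671104/20449 ≈ 7221.4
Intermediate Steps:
J = 7 (J = 2 + 5 = 7)
q(Z) = -(5 + Z)²/4
E(A) = 7 + A (E(A) = A + 7 = 7 + A)
((-9 + S)/(E(q(-2)) + 31) + 84)² = ((-9 + 44)/((7 - (5 - 2)²/4) + 31) + 84)² = (35/((7 - ¼*3²) + 31) + 84)² = (35/((7 - ¼*9) + 31) + 84)² = (35/((7 - 9/4) + 31) + 84)² = (35/(19/4 + 31) + 84)² = (35/(143/4) + 84)² = (35*(4/143) + 84)² = (140/143 + 84)² = (12152/143)² = 147671104/20449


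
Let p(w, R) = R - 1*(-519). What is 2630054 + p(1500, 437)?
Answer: 2631010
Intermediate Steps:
p(w, R) = 519 + R (p(w, R) = R + 519 = 519 + R)
2630054 + p(1500, 437) = 2630054 + (519 + 437) = 2630054 + 956 = 2631010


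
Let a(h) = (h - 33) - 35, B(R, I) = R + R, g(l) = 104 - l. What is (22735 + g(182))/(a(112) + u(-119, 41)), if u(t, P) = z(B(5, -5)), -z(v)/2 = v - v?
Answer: 22657/44 ≈ 514.93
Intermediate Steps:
B(R, I) = 2*R
a(h) = -68 + h (a(h) = (-33 + h) - 35 = -68 + h)
z(v) = 0 (z(v) = -2*(v - v) = -2*0 = 0)
u(t, P) = 0
(22735 + g(182))/(a(112) + u(-119, 41)) = (22735 + (104 - 1*182))/((-68 + 112) + 0) = (22735 + (104 - 182))/(44 + 0) = (22735 - 78)/44 = 22657*(1/44) = 22657/44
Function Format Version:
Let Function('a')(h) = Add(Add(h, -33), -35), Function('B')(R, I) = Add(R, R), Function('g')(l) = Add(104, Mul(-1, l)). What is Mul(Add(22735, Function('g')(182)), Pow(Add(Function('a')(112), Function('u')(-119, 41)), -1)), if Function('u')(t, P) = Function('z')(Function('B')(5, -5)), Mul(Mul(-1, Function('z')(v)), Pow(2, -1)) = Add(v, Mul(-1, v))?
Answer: Rational(22657, 44) ≈ 514.93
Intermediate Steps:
Function('B')(R, I) = Mul(2, R)
Function('a')(h) = Add(-68, h) (Function('a')(h) = Add(Add(-33, h), -35) = Add(-68, h))
Function('z')(v) = 0 (Function('z')(v) = Mul(-2, Add(v, Mul(-1, v))) = Mul(-2, 0) = 0)
Function('u')(t, P) = 0
Mul(Add(22735, Function('g')(182)), Pow(Add(Function('a')(112), Function('u')(-119, 41)), -1)) = Mul(Add(22735, Add(104, Mul(-1, 182))), Pow(Add(Add(-68, 112), 0), -1)) = Mul(Add(22735, Add(104, -182)), Pow(Add(44, 0), -1)) = Mul(Add(22735, -78), Pow(44, -1)) = Mul(22657, Rational(1, 44)) = Rational(22657, 44)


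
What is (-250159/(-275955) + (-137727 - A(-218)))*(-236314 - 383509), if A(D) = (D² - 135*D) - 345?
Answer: 36660572256212383/275955 ≈ 1.3285e+11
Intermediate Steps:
A(D) = -345 + D² - 135*D
(-250159/(-275955) + (-137727 - A(-218)))*(-236314 - 383509) = (-250159/(-275955) + (-137727 - (-345 + (-218)² - 135*(-218))))*(-236314 - 383509) = (-250159*(-1/275955) + (-137727 - (-345 + 47524 + 29430)))*(-619823) = (250159/275955 + (-137727 - 1*76609))*(-619823) = (250159/275955 + (-137727 - 76609))*(-619823) = (250159/275955 - 214336)*(-619823) = -59146840721/275955*(-619823) = 36660572256212383/275955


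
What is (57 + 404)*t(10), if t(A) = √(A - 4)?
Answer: 461*√6 ≈ 1129.2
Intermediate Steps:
t(A) = √(-4 + A)
(57 + 404)*t(10) = (57 + 404)*√(-4 + 10) = 461*√6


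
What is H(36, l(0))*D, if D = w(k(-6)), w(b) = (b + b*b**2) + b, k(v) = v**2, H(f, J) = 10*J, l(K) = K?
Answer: 0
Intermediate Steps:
w(b) = b**3 + 2*b (w(b) = (b + b**3) + b = b**3 + 2*b)
D = 46728 (D = (-6)**2*(2 + ((-6)**2)**2) = 36*(2 + 36**2) = 36*(2 + 1296) = 36*1298 = 46728)
H(36, l(0))*D = (10*0)*46728 = 0*46728 = 0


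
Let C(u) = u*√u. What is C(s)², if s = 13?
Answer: 2197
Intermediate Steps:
C(u) = u^(3/2)
C(s)² = (13^(3/2))² = (13*√13)² = 2197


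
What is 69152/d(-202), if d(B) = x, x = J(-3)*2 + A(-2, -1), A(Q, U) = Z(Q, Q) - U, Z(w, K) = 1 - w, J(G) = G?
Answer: -34576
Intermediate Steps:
A(Q, U) = 1 - Q - U (A(Q, U) = (1 - Q) - U = 1 - Q - U)
x = -2 (x = -3*2 + (1 - 1*(-2) - 1*(-1)) = -6 + (1 + 2 + 1) = -6 + 4 = -2)
d(B) = -2
69152/d(-202) = 69152/(-2) = 69152*(-½) = -34576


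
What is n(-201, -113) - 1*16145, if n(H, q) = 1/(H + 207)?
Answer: -96869/6 ≈ -16145.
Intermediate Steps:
n(H, q) = 1/(207 + H)
n(-201, -113) - 1*16145 = 1/(207 - 201) - 1*16145 = 1/6 - 16145 = -96869/6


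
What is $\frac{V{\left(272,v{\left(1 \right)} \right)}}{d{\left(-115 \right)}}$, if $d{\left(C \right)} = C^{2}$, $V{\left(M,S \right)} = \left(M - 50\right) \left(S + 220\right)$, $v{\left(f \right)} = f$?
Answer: $\frac{49062}{13225} \approx 3.7098$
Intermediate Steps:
$V{\left(M,S \right)} = \left(-50 + M\right) \left(220 + S\right)$
$\frac{V{\left(272,v{\left(1 \right)} \right)}}{d{\left(-115 \right)}} = \frac{-11000 - 50 + 220 \cdot 272 + 272 \cdot 1}{\left(-115\right)^{2}} = \frac{-11000 - 50 + 59840 + 272}{13225} = 49062 \cdot \frac{1}{13225} = \frac{49062}{13225}$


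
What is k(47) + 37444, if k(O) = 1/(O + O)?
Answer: 3519737/94 ≈ 37444.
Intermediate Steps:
k(O) = 1/(2*O)
k(47) + 37444 = (½)/47 + 37444 = (½)*(1/47) + 37444 = 1/94 + 37444 = 3519737/94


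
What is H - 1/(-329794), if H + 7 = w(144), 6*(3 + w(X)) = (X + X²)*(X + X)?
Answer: 330529440621/329794 ≈ 1.0022e+6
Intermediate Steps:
w(X) = -3 + X*(X + X²)/3 (w(X) = -3 + ((X + X²)*(X + X))/6 = -3 + ((X + X²)*(2*X))/6 = -3 + (2*X*(X + X²))/6 = -3 + X*(X + X²)/3)
H = 1002230 (H = -7 + (-3 + (⅓)*144² + (⅓)*144³) = -7 + (-3 + (⅓)*20736 + (⅓)*2985984) = -7 + (-3 + 6912 + 995328) = -7 + 1002237 = 1002230)
H - 1/(-329794) = 1002230 - 1/(-329794) = 1002230 - 1*(-1/329794) = 1002230 + 1/329794 = 330529440621/329794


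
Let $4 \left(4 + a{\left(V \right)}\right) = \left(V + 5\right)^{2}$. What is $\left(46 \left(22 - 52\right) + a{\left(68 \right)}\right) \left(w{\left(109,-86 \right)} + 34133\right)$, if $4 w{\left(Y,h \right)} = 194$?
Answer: $- \frac{14151141}{8} \approx -1.7689 \cdot 10^{6}$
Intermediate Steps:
$a{\left(V \right)} = -4 + \frac{\left(5 + V\right)^{2}}{4}$ ($a{\left(V \right)} = -4 + \frac{\left(V + 5\right)^{2}}{4} = -4 + \frac{\left(5 + V\right)^{2}}{4}$)
$w{\left(Y,h \right)} = \frac{97}{2}$ ($w{\left(Y,h \right)} = \frac{1}{4} \cdot 194 = \frac{97}{2}$)
$\left(46 \left(22 - 52\right) + a{\left(68 \right)}\right) \left(w{\left(109,-86 \right)} + 34133\right) = \left(46 \left(22 - 52\right) - \left(4 - \frac{\left(5 + 68\right)^{2}}{4}\right)\right) \left(\frac{97}{2} + 34133\right) = \left(46 \left(-30\right) - \left(4 - \frac{73^{2}}{4}\right)\right) \frac{68363}{2} = \left(-1380 + \left(-4 + \frac{1}{4} \cdot 5329\right)\right) \frac{68363}{2} = \left(-1380 + \left(-4 + \frac{5329}{4}\right)\right) \frac{68363}{2} = \left(-1380 + \frac{5313}{4}\right) \frac{68363}{2} = \left(- \frac{207}{4}\right) \frac{68363}{2} = - \frac{14151141}{8}$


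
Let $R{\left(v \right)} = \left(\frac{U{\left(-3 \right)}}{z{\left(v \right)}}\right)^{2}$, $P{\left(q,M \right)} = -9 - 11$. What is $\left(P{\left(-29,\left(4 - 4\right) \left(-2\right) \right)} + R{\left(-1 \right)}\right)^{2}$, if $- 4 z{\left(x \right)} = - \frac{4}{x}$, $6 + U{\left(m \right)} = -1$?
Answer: $841$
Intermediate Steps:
$U{\left(m \right)} = -7$ ($U{\left(m \right)} = -6 - 1 = -7$)
$z{\left(x \right)} = \frac{1}{x}$ ($z{\left(x \right)} = - \frac{\left(-4\right) \frac{1}{x}}{4} = \frac{1}{x}$)
$P{\left(q,M \right)} = -20$
$R{\left(v \right)} = 49 v^{2}$ ($R{\left(v \right)} = \left(- \frac{7}{\frac{1}{v}}\right)^{2} = \left(- 7 v\right)^{2} = 49 v^{2}$)
$\left(P{\left(-29,\left(4 - 4\right) \left(-2\right) \right)} + R{\left(-1 \right)}\right)^{2} = \left(-20 + 49 \left(-1\right)^{2}\right)^{2} = \left(-20 + 49 \cdot 1\right)^{2} = \left(-20 + 49\right)^{2} = 29^{2} = 841$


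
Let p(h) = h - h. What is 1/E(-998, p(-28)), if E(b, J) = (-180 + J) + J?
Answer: -1/180 ≈ -0.0055556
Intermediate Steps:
p(h) = 0
E(b, J) = -180 + 2*J
1/E(-998, p(-28)) = 1/(-180 + 2*0) = 1/(-180 + 0) = 1/(-180) = -1/180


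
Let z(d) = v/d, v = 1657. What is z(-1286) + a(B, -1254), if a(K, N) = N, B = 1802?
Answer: -1614301/1286 ≈ -1255.3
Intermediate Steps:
z(d) = 1657/d
z(-1286) + a(B, -1254) = 1657/(-1286) - 1254 = 1657*(-1/1286) - 1254 = -1657/1286 - 1254 = -1614301/1286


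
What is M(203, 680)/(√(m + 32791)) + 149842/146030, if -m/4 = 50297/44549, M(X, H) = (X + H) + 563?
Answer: 74921/73015 + 482*√65068495307979/486868357 ≈ 9.0119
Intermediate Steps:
M(X, H) = 563 + H + X (M(X, H) = (H + X) + 563 = 563 + H + X)
m = -201188/44549 ≈ -4.5161
M(203, 680)/(√(m + 32791)) + 149842/146030 = (563 + 680 + 203)/(√(-201188/44549 + 32791)) + 149842/146030 = 1446/(√(1460605071/44549)) + 149842*(1/146030) = 1446/((√65068495307979/44549)) + 74921/73015 = 1446*(√65068495307979/1460605071) + 74921/73015 = 482*√65068495307979/486868357 + 74921/73015 = 74921/73015 + 482*√65068495307979/486868357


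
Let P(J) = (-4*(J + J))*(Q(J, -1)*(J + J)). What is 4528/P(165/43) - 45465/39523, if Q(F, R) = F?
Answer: -99410997608/16140205125 ≈ -6.1592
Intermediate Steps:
P(J) = -16*J**3 (P(J) = (-4*(J + J))*(J*(J + J)) = (-8*J)*(J*(2*J)) = (-8*J)*(2*J**2) = -16*J**3)
4528/P(165/43) - 45465/39523 = 4528/((-16*(165/43)**3)) - 45465/39523 = 4528/((-16*4492125/79507)) - 45465/39523 = 4528/(-71874000/79507) - 45465/39523 = 4528*(-79507/71874000) - 45465/39523 = -22500481/4492125 - 45465/39523 = -99410997608/16140205125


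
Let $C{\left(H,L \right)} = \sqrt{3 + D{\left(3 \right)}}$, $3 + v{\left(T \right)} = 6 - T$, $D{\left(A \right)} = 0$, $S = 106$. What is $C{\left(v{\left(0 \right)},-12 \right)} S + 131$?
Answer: $131 + 106 \sqrt{3} \approx 314.6$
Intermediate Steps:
$v{\left(T \right)} = 3 - T$ ($v{\left(T \right)} = -3 - \left(-6 + T\right) = 3 - T$)
$C{\left(H,L \right)} = \sqrt{3}$ ($C{\left(H,L \right)} = \sqrt{3 + 0} = \sqrt{3}$)
$C{\left(v{\left(0 \right)},-12 \right)} S + 131 = \sqrt{3} \cdot 106 + 131 = 106 \sqrt{3} + 131 = 131 + 106 \sqrt{3}$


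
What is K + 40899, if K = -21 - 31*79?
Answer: 38429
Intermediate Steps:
K = -2470 (K = -21 - 2449 = -2470)
K + 40899 = -2470 + 40899 = 38429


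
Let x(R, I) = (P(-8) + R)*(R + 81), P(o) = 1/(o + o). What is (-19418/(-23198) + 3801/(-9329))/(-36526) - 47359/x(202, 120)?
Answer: -213923448435333625/258138697359039147 ≈ -0.82872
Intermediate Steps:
P(o) = 1/(2*o)
x(R, I) = (81 + R)*(-1/16 + R) (x(R, I) = ((1/2)/(-8) + R)*(R + 81) = ((1/2)*(-1/8) + R)*(81 + R) = (-1/16 + R)*(81 + R) = (81 + R)*(-1/16 + R))
(-19418/(-23198) + 3801/(-9329))/(-36526) - 47359/x(202, 120) = (-19418/(-23198) + 3801/(-9329))/(-36526) - 47359/(-81/16 + 202**2 + (1295/16)*202) = (-19418*(-1/23198) + 3801*(-1/9329))*(-1/36526) - 47359/(-81/16 + 40804 + 130795/8) = (1387/1657 - 3801/9329)*(-1/36526) - 47359/914373/16 = (6641066/15458153)*(-1/36526) - 47359*16/914373 = -3320533/282312248239 - 757744/914373 = -213923448435333625/258138697359039147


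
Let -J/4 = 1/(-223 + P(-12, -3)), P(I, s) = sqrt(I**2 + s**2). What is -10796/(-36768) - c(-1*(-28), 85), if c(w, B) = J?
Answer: 15700795/56962824 - 3*sqrt(17)/12394 ≈ 0.27463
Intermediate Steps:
J = -4/(-223 + 3*sqrt(17)) (J = -4/(-223 + sqrt((-12)**2 + (-3)**2)) = -4/(-223 + sqrt(144 + 9)) = -4/(-223 + sqrt(153)) = -4/(-223 + 3*sqrt(17)) ≈ 0.018991)
c(w, B) = 223/12394 + 3*sqrt(17)/12394
-10796/(-36768) - c(-1*(-28), 85) = -10796/(-36768) - (223/12394 + 3*sqrt(17)/12394) = -10796*(-1/36768) + (-223/12394 - 3*sqrt(17)/12394) = 2699/9192 + (-223/12394 - 3*sqrt(17)/12394) = 15700795/56962824 - 3*sqrt(17)/12394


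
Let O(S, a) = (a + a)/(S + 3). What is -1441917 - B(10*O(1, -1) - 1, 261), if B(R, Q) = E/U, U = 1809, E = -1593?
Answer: -96608380/67 ≈ -1.4419e+6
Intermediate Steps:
O(S, a) = 2*a/(3 + S) (O(S, a) = (2*a)/(3 + S) = 2*a/(3 + S))
B(R, Q) = -59/67 (B(R, Q) = -1593/1809 = -1593*1/1809 = -59/67)
-1441917 - B(10*O(1, -1) - 1, 261) = -1441917 - 1*(-59/67) = -1441917 + 59/67 = -96608380/67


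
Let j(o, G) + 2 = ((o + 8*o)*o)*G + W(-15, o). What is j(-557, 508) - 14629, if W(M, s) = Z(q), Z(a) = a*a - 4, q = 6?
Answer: 1418443829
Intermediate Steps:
Z(a) = -4 + a² (Z(a) = a² - 4 = -4 + a²)
W(M, s) = 32 (W(M, s) = -4 + 6² = -4 + 36 = 32)
j(o, G) = 30 + 9*G*o² (j(o, G) = -2 + (((o + 8*o)*o)*G + 32) = -2 + (((9*o)*o)*G + 32) = -2 + ((9*o²)*G + 32) = -2 + (9*G*o² + 32) = -2 + (32 + 9*G*o²) = 30 + 9*G*o²)
j(-557, 508) - 14629 = (30 + 9*508*(-557)²) - 14629 = (30 + 9*508*310249) - 14629 = (30 + 1418458428) - 14629 = 1418458458 - 14629 = 1418443829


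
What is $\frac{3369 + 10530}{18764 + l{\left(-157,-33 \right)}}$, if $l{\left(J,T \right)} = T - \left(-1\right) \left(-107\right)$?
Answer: $\frac{4633}{6208} \approx 0.74629$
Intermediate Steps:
$l{\left(J,T \right)} = -107 + T$ ($l{\left(J,T \right)} = T - 107 = -107 + T$)
$\frac{3369 + 10530}{18764 + l{\left(-157,-33 \right)}} = \frac{3369 + 10530}{18764 - 140} = \frac{13899}{18764 - 140} = \frac{13899}{18624} = 13899 \cdot \frac{1}{18624} = \frac{4633}{6208}$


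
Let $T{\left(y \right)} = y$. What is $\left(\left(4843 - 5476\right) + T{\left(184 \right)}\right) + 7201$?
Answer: $6752$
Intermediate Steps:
$\left(\left(4843 - 5476\right) + T{\left(184 \right)}\right) + 7201 = \left(\left(4843 - 5476\right) + 184\right) + 7201 = \left(-633 + 184\right) + 7201 = -449 + 7201 = 6752$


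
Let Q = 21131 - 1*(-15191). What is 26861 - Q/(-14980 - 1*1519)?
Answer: 443215961/16499 ≈ 26863.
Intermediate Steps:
Q = 36322 (Q = 21131 + 15191 = 36322)
26861 - Q/(-14980 - 1*1519) = 26861 - 36322/(-14980 - 1*1519) = 26861 - 36322/(-14980 - 1519) = 26861 - 36322/(-16499) = 26861 - 36322*(-1)/16499 = 26861 - 1*(-36322/16499) = 26861 + 36322/16499 = 443215961/16499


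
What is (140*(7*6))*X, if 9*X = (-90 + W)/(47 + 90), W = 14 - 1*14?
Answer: -58800/137 ≈ -429.20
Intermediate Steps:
W = 0 (W = 14 - 14 = 0)
X = -10/137 (X = ((-90 + 0)/(47 + 90))/9 = (-90/137)/9 = (-90*1/137)/9 = (1/9)*(-90/137) = -10/137 ≈ -0.072993)
(140*(7*6))*X = (140*(7*6))*(-10/137) = (140*42)*(-10/137) = 5880*(-10/137) = -58800/137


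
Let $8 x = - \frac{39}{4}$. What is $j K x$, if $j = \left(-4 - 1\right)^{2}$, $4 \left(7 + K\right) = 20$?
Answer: $\frac{975}{16} \approx 60.938$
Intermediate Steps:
$K = -2$ ($K = -7 + \frac{1}{4} \cdot 20 = -7 + 5 = -2$)
$j = 25$ ($j = \left(-5\right)^{2} = 25$)
$x = - \frac{39}{32}$ ($x = \frac{\left(-39\right) \frac{1}{4}}{8} = \frac{1}{8} \left(- \frac{39}{4}\right) = - \frac{39}{32} \approx -1.2188$)
$j K x = 25 \left(-2\right) \left(- \frac{39}{32}\right) = \left(-50\right) \left(- \frac{39}{32}\right) = \frac{975}{16}$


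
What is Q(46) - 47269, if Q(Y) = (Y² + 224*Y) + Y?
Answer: -34803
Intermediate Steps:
Q(Y) = Y² + 225*Y
Q(46) - 47269 = 46*(225 + 46) - 47269 = 46*271 - 47269 = 12466 - 47269 = -34803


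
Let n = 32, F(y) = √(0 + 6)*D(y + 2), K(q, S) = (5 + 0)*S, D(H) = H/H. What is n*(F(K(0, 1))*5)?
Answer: 160*√6 ≈ 391.92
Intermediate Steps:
D(H) = 1
K(q, S) = 5*S
F(y) = √6 (F(y) = √(0 + 6)*1 = √6*1 = √6)
n*(F(K(0, 1))*5) = 32*(√6*5) = 32*(5*√6) = 160*√6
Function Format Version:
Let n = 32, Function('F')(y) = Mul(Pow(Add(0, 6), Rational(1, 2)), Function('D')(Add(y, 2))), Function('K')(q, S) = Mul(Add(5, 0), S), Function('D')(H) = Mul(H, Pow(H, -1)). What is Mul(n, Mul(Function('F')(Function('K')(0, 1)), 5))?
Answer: Mul(160, Pow(6, Rational(1, 2))) ≈ 391.92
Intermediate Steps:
Function('D')(H) = 1
Function('K')(q, S) = Mul(5, S)
Function('F')(y) = Pow(6, Rational(1, 2)) (Function('F')(y) = Mul(Pow(Add(0, 6), Rational(1, 2)), 1) = Mul(Pow(6, Rational(1, 2)), 1) = Pow(6, Rational(1, 2)))
Mul(n, Mul(Function('F')(Function('K')(0, 1)), 5)) = Mul(32, Mul(Pow(6, Rational(1, 2)), 5)) = Mul(32, Mul(5, Pow(6, Rational(1, 2)))) = Mul(160, Pow(6, Rational(1, 2)))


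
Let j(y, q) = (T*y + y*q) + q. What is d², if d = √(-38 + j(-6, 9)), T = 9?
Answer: -137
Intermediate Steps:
j(y, q) = q + 9*y + q*y (j(y, q) = (9*y + y*q) + q = (9*y + q*y) + q = q + 9*y + q*y)
d = I*√137 (d = √(-38 + (9 + 9*(-6) + 9*(-6))) = √(-38 + (9 - 54 - 54)) = √(-38 - 99) = √(-137) = I*√137 ≈ 11.705*I)
d² = (I*√137)² = -137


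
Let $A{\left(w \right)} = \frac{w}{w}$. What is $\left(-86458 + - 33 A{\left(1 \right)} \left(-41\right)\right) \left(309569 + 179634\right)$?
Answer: $-41633621315$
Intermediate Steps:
$A{\left(w \right)} = 1$
$\left(-86458 + - 33 A{\left(1 \right)} \left(-41\right)\right) \left(309569 + 179634\right) = \left(-86458 + \left(-33\right) 1 \left(-41\right)\right) \left(309569 + 179634\right) = \left(-86458 - -1353\right) 489203 = \left(-86458 + 1353\right) 489203 = \left(-85105\right) 489203 = -41633621315$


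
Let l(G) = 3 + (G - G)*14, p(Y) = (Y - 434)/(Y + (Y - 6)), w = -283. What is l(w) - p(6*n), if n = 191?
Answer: 3073/1143 ≈ 2.6885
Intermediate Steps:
p(Y) = (-434 + Y)/(-6 + 2*Y) (p(Y) = (-434 + Y)/(Y + (-6 + Y)) = (-434 + Y)/(-6 + 2*Y))
l(G) = 3 (l(G) = 3 + 0*14 = 3 + 0 = 3)
l(w) - p(6*n) = 3 - (-434 + 6*191)/(2*(-3 + 6*191)) = 3 - (-434 + 1146)/(2*(-3 + 1146)) = 3 - 712/(2*1143) = 3 - 1*356/1143 = 3 - 356/1143 = 3073/1143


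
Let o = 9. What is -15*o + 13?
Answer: -122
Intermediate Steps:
-15*o + 13 = -15*9 + 13 = -135 + 13 = -122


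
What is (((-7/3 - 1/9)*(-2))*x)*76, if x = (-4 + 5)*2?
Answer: 6688/9 ≈ 743.11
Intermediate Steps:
x = 2 (x = 1*2 = 2)
(((-7/3 - 1/9)*(-2))*x)*76 = (((-7/3 - 1/9)*(-2))*2)*76 = (((-7*⅓ - 1*⅑)*(-2))*2)*76 = (((-7/3 - ⅑)*(-2))*2)*76 = (-22/9*(-2)*2)*76 = ((44/9)*2)*76 = (88/9)*76 = 6688/9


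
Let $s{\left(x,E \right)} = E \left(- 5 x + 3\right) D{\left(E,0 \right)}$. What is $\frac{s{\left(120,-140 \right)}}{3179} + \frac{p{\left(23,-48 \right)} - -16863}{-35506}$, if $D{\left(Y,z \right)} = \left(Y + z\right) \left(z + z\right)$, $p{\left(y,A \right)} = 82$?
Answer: $- \frac{16945}{35506} \approx -0.47724$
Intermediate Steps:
$D{\left(Y,z \right)} = 2 z \left(Y + z\right)$ ($D{\left(Y,z \right)} = \left(Y + z\right) 2 z = 2 z \left(Y + z\right)$)
$s{\left(x,E \right)} = 0$ ($s{\left(x,E \right)} = E \left(- 5 x + 3\right) 2 \cdot 0 \left(E + 0\right) = E \left(3 - 5 x\right) 2 \cdot 0 E = E \left(3 - 5 x\right) 0 = 0$)
$\frac{s{\left(120,-140 \right)}}{3179} + \frac{p{\left(23,-48 \right)} - -16863}{-35506} = \frac{0}{3179} + \frac{82 - -16863}{-35506} = 0 \cdot \frac{1}{3179} + \left(82 + 16863\right) \left(- \frac{1}{35506}\right) = 0 + 16945 \left(- \frac{1}{35506}\right) = 0 - \frac{16945}{35506} = - \frac{16945}{35506}$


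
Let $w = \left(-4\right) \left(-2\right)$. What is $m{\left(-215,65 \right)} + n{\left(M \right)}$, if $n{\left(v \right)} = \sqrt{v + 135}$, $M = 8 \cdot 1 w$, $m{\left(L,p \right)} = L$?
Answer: $-215 + \sqrt{199} \approx -200.89$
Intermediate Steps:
$w = 8$
$M = 64$ ($M = 8 \cdot 1 \cdot 8 = 8 \cdot 8 = 64$)
$n{\left(v \right)} = \sqrt{135 + v}$
$m{\left(-215,65 \right)} + n{\left(M \right)} = -215 + \sqrt{135 + 64} = -215 + \sqrt{199}$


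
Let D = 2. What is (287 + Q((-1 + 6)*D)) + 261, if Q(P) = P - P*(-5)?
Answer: 608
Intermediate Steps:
Q(P) = 6*P (Q(P) = P - (-5)*P = P + 5*P = 6*P)
(287 + Q((-1 + 6)*D)) + 261 = (287 + 6*((-1 + 6)*2)) + 261 = (287 + 6*(5*2)) + 261 = (287 + 6*10) + 261 = (287 + 60) + 261 = 347 + 261 = 608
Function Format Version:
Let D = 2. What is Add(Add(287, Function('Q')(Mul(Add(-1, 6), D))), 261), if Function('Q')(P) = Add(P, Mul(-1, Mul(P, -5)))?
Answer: 608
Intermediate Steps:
Function('Q')(P) = Mul(6, P) (Function('Q')(P) = Add(P, Mul(-1, Mul(-5, P))) = Add(P, Mul(5, P)) = Mul(6, P))
Add(Add(287, Function('Q')(Mul(Add(-1, 6), D))), 261) = Add(Add(287, Mul(6, Mul(Add(-1, 6), 2))), 261) = Add(Add(287, Mul(6, Mul(5, 2))), 261) = Add(Add(287, Mul(6, 10)), 261) = Add(Add(287, 60), 261) = Add(347, 261) = 608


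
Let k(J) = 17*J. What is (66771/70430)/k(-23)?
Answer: -66771/27538130 ≈ -0.0024247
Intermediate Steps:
(66771/70430)/k(-23) = (66771/70430)/((17*(-23))) = (66771*(1/70430))/(-391) = (66771/70430)*(-1/391) = -66771/27538130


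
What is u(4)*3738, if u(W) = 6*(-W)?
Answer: -89712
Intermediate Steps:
u(W) = -6*W
u(4)*3738 = -6*4*3738 = -24*3738 = -89712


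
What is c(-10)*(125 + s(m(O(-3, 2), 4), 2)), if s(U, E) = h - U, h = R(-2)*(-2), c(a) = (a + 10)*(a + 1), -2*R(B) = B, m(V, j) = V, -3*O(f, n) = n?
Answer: 0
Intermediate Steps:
O(f, n) = -n/3
R(B) = -B/2
c(a) = (1 + a)*(10 + a) (c(a) = (10 + a)*(1 + a) = (1 + a)*(10 + a))
h = -2 (h = -1/2*(-2)*(-2) = 1*(-2) = -2)
s(U, E) = -2 - U
c(-10)*(125 + s(m(O(-3, 2), 4), 2)) = (10 + (-10)**2 + 11*(-10))*(125 + (-2 - (-1)*2/3)) = (10 + 100 - 110)*(125 + (-2 - 1*(-2/3))) = 0*(125 + (-2 + 2/3)) = 0*(125 - 4/3) = 0*(371/3) = 0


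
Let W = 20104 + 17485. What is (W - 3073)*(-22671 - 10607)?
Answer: -1148623448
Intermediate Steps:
W = 37589
(W - 3073)*(-22671 - 10607) = (37589 - 3073)*(-22671 - 10607) = 34516*(-33278) = -1148623448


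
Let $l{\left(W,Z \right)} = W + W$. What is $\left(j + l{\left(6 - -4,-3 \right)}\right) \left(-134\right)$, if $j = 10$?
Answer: $-4020$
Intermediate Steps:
$l{\left(W,Z \right)} = 2 W$
$\left(j + l{\left(6 - -4,-3 \right)}\right) \left(-134\right) = \left(10 + 2 \left(6 - -4\right)\right) \left(-134\right) = \left(10 + 2 \left(6 + 4\right)\right) \left(-134\right) = \left(10 + 2 \cdot 10\right) \left(-134\right) = \left(10 + 20\right) \left(-134\right) = 30 \left(-134\right) = -4020$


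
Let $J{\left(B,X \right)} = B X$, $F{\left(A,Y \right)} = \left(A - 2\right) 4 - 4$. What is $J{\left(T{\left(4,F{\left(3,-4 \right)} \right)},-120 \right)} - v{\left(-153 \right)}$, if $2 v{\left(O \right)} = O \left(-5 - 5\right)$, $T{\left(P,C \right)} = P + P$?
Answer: $-1725$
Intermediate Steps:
$F{\left(A,Y \right)} = -12 + 4 A$ ($F{\left(A,Y \right)} = \left(-2 + A\right) 4 - 4 = \left(-8 + 4 A\right) - 4 = -12 + 4 A$)
$T{\left(P,C \right)} = 2 P$
$v{\left(O \right)} = - 5 O$ ($v{\left(O \right)} = \frac{O \left(-5 - 5\right)}{2} = \frac{O \left(-10\right)}{2} = \frac{\left(-10\right) O}{2} = - 5 O$)
$J{\left(T{\left(4,F{\left(3,-4 \right)} \right)},-120 \right)} - v{\left(-153 \right)} = 2 \cdot 4 \left(-120\right) - \left(-5\right) \left(-153\right) = 8 \left(-120\right) - 765 = -960 - 765 = -1725$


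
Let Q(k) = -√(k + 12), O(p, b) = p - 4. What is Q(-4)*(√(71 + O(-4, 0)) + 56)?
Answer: -112*√2 - 6*√14 ≈ -180.84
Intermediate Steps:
O(p, b) = -4 + p
Q(k) = -√(12 + k)
Q(-4)*(√(71 + O(-4, 0)) + 56) = (-√(12 - 4))*(√(71 + (-4 - 4)) + 56) = (-√8)*(√(71 - 8) + 56) = (-2*√2)*(√63 + 56) = (-2*√2)*(3*√7 + 56) = (-2*√2)*(56 + 3*√7) = -2*√2*(56 + 3*√7)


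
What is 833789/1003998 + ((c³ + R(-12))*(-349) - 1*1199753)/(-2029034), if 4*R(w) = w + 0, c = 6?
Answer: 1485485020823/1018573038966 ≈ 1.4584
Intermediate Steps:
R(w) = w/4 (R(w) = (w + 0)/4 = w/4)
833789/1003998 + ((c³ + R(-12))*(-349) - 1*1199753)/(-2029034) = 833789/1003998 + ((6³ + (¼)*(-12))*(-349) - 1*1199753)/(-2029034) = 833789*(1/1003998) + ((216 - 3)*(-349) - 1199753)*(-1/2029034) = 833789/1003998 + (213*(-349) - 1199753)*(-1/2029034) = 833789/1003998 + (-74337 - 1199753)*(-1/2029034) = 833789/1003998 - 1274090*(-1/2029034) = 833789/1003998 + 637045/1014517 = 1485485020823/1018573038966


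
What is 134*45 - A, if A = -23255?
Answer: 29285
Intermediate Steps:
134*45 - A = 134*45 - 1*(-23255) = 6030 + 23255 = 29285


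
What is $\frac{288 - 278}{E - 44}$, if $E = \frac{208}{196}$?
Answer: $- \frac{245}{1052} \approx -0.23289$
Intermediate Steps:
$E = \frac{52}{49}$ ($E = 208 \cdot \frac{1}{196} = \frac{52}{49} \approx 1.0612$)
$\frac{288 - 278}{E - 44} = \frac{288 - 278}{\frac{52}{49} - 44} = \frac{10}{- \frac{2104}{49}} = 10 \left(- \frac{49}{2104}\right) = - \frac{245}{1052}$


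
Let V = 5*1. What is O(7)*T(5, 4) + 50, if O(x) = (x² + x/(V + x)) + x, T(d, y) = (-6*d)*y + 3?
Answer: -26281/4 ≈ -6570.3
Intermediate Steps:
V = 5
T(d, y) = 3 - 6*d*y (T(d, y) = -6*d*y + 3 = 3 - 6*d*y)
O(x) = x + x² + x/(5 + x) (O(x) = (x² + x/(5 + x)) + x = x + x² + x/(5 + x))
O(7)*T(5, 4) + 50 = (7*(6 + 7² + 6*7)/(5 + 7))*(3 - 6*5*4) + 50 = (7*(6 + 49 + 42)/12)*(3 - 120) + 50 = (7*(1/12)*97)*(-117) + 50 = (679/12)*(-117) + 50 = -26481/4 + 50 = -26281/4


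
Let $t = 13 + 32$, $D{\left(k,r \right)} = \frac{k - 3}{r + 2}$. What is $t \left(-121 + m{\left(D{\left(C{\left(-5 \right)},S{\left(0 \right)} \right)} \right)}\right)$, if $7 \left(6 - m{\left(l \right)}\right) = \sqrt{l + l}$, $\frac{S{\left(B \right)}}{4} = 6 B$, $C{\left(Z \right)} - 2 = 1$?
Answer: $-5175$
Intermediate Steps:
$C{\left(Z \right)} = 3$ ($C{\left(Z \right)} = 2 + 1 = 3$)
$S{\left(B \right)} = 24 B$ ($S{\left(B \right)} = 4 \cdot 6 B = 24 B$)
$D{\left(k,r \right)} = \frac{-3 + k}{2 + r}$
$t = 45$
$m{\left(l \right)} = 6 - \frac{\sqrt{2} \sqrt{l}}{7}$ ($m{\left(l \right)} = 6 - \frac{\sqrt{l + l}}{7} = 6 - \frac{\sqrt{2 l}}{7} = 6 - \frac{\sqrt{2} \sqrt{l}}{7}$)
$t \left(-121 + m{\left(D{\left(C{\left(-5 \right)},S{\left(0 \right)} \right)} \right)}\right) = 45 \left(-121 + \left(6 - \frac{\sqrt{2} \sqrt{\frac{-3 + 3}{2 + 24 \cdot 0}}}{7}\right)\right) = 45 \left(-121 + \left(6 - \frac{\sqrt{2} \sqrt{\frac{1}{2 + 0} \cdot 0}}{7}\right)\right) = 45 \left(-121 + \left(6 - \frac{\sqrt{2} \sqrt{\frac{1}{2} \cdot 0}}{7}\right)\right) = 45 \left(-121 + \left(6 - \frac{\sqrt{2} \sqrt{0}}{7}\right)\right) = 45 \left(-121 + \left(6 - \frac{1}{7} \sqrt{2} \cdot 0\right)\right) = 45 \left(-121 + \left(6 + 0\right)\right) = 45 \left(-121 + 6\right) = 45 \left(-115\right) = -5175$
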